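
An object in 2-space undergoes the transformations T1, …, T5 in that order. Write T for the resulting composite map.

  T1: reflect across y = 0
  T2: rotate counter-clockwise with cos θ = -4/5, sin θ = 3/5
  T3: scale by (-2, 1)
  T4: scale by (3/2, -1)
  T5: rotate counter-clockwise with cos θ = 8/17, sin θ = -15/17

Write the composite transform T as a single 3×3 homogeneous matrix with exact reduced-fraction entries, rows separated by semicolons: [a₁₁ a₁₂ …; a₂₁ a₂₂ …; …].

T = [3/5 -132/85 0; -12/5 103/85 0; 0 0 1]

T1 = [1 0 0; 0 -1 0; 0 0 1]
T2·T1 = [-4/5 3/5 0; 3/5 4/5 0; 0 0 1]
T3·…·T1 = [8/5 -6/5 0; 3/5 4/5 0; 0 0 1]
T4·…·T1 = [12/5 -9/5 0; -3/5 -4/5 0; 0 0 1]
T5·…·T1 = [3/5 -132/85 0; -12/5 103/85 0; 0 0 1]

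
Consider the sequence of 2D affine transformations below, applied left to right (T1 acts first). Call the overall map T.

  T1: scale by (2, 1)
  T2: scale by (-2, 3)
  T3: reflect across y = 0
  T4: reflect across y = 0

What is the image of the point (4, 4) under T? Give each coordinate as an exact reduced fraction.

T(p) = (-16, 12)

T1 scale by (2, 1): (4, 4) → (8, 4)
T2 scale by (-2, 3): (8, 4) → (-16, 12)
T3 reflect across y = 0: (-16, 12) → (-16, -12)
T4 reflect across y = 0: (-16, -12) → (-16, 12)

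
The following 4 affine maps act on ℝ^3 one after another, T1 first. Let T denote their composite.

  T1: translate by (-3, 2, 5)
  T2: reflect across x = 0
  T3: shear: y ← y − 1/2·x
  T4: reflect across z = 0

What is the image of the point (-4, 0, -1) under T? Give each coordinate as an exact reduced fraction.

T1 translate by (-3, 2, 5): (-4, 0, -1) → (-7, 2, 4)
T2 reflect across x = 0: (-7, 2, 4) → (7, 2, 4)
T3 shear: y ← y − 1/2·x: (7, 2, 4) → (7, -3/2, 4)
T4 reflect across z = 0: (7, -3/2, 4) → (7, -3/2, -4)

T(p) = (7, -3/2, -4)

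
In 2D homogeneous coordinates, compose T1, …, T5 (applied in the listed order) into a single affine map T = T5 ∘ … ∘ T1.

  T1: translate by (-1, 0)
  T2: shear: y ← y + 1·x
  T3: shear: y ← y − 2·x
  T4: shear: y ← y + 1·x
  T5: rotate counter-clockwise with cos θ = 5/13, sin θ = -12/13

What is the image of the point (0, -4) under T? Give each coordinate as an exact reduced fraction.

T1 translate by (-1, 0): (0, -4) → (-1, -4)
T2 shear: y ← y + 1·x: (-1, -4) → (-1, -5)
T3 shear: y ← y − 2·x: (-1, -5) → (-1, -3)
T4 shear: y ← y + 1·x: (-1, -3) → (-1, -4)
T5 rotate counter-clockwise with cos θ = 5/13, sin θ = -12/13: (-1, -4) → (-53/13, -8/13)

T(p) = (-53/13, -8/13)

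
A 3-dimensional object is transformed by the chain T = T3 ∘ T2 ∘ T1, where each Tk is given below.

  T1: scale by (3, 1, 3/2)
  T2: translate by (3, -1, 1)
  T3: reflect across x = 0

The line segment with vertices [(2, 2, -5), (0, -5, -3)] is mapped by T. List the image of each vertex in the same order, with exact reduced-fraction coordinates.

image vertices: (-9, 1, -13/2), (-3, -6, -7/2)

T1 scale by (3, 1, 3/2): (2, 2, -5) → (6, 2, -15/2); (0, -5, -3) → (0, -5, -9/2)
T2 translate by (3, -1, 1): (6, 2, -15/2) → (9, 1, -13/2); (0, -5, -9/2) → (3, -6, -7/2)
T3 reflect across x = 0: (9, 1, -13/2) → (-9, 1, -13/2); (3, -6, -7/2) → (-3, -6, -7/2)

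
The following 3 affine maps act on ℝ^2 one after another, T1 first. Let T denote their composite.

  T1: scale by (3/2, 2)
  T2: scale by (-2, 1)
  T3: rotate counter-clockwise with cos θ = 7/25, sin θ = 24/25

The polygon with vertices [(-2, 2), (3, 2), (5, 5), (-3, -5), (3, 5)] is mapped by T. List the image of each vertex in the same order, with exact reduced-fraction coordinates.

T1 scale by (3/2, 2): (-2, 2) → (-3, 4); (3, 2) → (9/2, 4); (5, 5) → (15/2, 10); (-3, -5) → (-9/2, -10); (3, 5) → (9/2, 10)
T2 scale by (-2, 1): (-3, 4) → (6, 4); (9/2, 4) → (-9, 4); (15/2, 10) → (-15, 10); (-9/2, -10) → (9, -10); (9/2, 10) → (-9, 10)
T3 rotate counter-clockwise with cos θ = 7/25, sin θ = 24/25: (6, 4) → (-54/25, 172/25); (-9, 4) → (-159/25, -188/25); (-15, 10) → (-69/5, -58/5); (9, -10) → (303/25, 146/25); (-9, 10) → (-303/25, -146/25)

image vertices: (-54/25, 172/25), (-159/25, -188/25), (-69/5, -58/5), (303/25, 146/25), (-303/25, -146/25)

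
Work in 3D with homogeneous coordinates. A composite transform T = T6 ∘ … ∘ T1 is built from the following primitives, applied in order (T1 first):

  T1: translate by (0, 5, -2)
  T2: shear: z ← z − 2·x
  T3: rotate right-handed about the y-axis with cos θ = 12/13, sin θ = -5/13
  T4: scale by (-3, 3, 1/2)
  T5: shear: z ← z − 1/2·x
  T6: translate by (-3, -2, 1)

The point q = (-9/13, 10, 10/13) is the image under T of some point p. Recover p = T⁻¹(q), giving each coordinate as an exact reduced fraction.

T1 = [1 0 0 0; 0 1 0 5; 0 0 1 -2; 0 0 0 1]
T2·T1 = [1 0 0 0; 0 1 0 5; -2 0 1 -2; 0 0 0 1]
T3·…·T1 = [22/13 0 -5/13 10/13; 0 1 0 5; -19/13 0 12/13 -24/13; 0 0 0 1]
T4·…·T1 = [-66/13 0 15/13 -30/13; 0 3 0 15; -19/26 0 6/13 -12/13; 0 0 0 1]
T5·…·T1 = [-66/13 0 15/13 -30/13; 0 3 0 15; 47/26 0 -3/26 3/13; 0 0 0 1]
T6·…·T1 = [-66/13 0 15/13 -69/13; 0 3 0 13; 47/26 0 -3/26 16/13; 0 0 0 1]
det M = -9/2; M⁻¹ = [1/13 0 10/13 -7/13; 0 1/3 0 -13/3; 47/39 0 44/13 29/13; 0 0 0 1]
M⁻¹ · (-9/13, 10, 10/13)ᵀ = (0, -1, 4)ᵀ

p = (0, -1, 4)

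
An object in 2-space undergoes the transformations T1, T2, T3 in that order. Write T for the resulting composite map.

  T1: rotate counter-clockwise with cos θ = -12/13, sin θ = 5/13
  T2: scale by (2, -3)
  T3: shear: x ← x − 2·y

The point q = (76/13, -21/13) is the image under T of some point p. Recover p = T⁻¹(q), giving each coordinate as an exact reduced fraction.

p = (-1, -1)

T1 = [-12/13 -5/13 0; 5/13 -12/13 0; 0 0 1]
T2·T1 = [-24/13 -10/13 0; -15/13 36/13 0; 0 0 1]
T3·…·T1 = [6/13 -82/13 0; -15/13 36/13 0; 0 0 1]
det M = -6; M⁻¹ = [-6/13 -41/39 0; -5/26 -1/13 0; 0 0 1]
M⁻¹ · (76/13, -21/13)ᵀ = (-1, -1)ᵀ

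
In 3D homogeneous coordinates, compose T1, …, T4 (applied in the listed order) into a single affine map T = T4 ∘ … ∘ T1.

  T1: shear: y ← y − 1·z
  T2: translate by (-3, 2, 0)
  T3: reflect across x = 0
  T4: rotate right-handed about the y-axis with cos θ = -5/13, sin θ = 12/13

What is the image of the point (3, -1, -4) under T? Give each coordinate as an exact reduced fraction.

T(p) = (-48/13, 5, 20/13)

T1 shear: y ← y − 1·z: (3, -1, -4) → (3, 3, -4)
T2 translate by (-3, 2, 0): (3, 3, -4) → (0, 5, -4)
T3 reflect across x = 0: (0, 5, -4) → (0, 5, -4)
T4 rotate right-handed about the y-axis with cos θ = -5/13, sin θ = 12/13: (0, 5, -4) → (-48/13, 5, 20/13)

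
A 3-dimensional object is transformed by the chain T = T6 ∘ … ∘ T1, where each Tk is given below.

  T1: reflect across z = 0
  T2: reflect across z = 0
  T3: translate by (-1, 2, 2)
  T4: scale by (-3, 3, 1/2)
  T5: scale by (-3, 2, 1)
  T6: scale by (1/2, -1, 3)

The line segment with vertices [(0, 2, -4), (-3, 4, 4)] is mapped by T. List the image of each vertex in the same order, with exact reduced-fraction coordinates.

T1 reflect across z = 0: (0, 2, -4) → (0, 2, 4); (-3, 4, 4) → (-3, 4, -4)
T2 reflect across z = 0: (0, 2, 4) → (0, 2, -4); (-3, 4, -4) → (-3, 4, 4)
T3 translate by (-1, 2, 2): (0, 2, -4) → (-1, 4, -2); (-3, 4, 4) → (-4, 6, 6)
T4 scale by (-3, 3, 1/2): (-1, 4, -2) → (3, 12, -1); (-4, 6, 6) → (12, 18, 3)
T5 scale by (-3, 2, 1): (3, 12, -1) → (-9, 24, -1); (12, 18, 3) → (-36, 36, 3)
T6 scale by (1/2, -1, 3): (-9, 24, -1) → (-9/2, -24, -3); (-36, 36, 3) → (-18, -36, 9)

image vertices: (-9/2, -24, -3), (-18, -36, 9)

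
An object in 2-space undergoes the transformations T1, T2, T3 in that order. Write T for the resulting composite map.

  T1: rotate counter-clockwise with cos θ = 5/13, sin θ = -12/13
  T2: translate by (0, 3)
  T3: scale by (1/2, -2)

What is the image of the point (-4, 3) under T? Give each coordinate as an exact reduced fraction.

T1 rotate counter-clockwise with cos θ = 5/13, sin θ = -12/13: (-4, 3) → (16/13, 63/13)
T2 translate by (0, 3): (16/13, 63/13) → (16/13, 102/13)
T3 scale by (1/2, -2): (16/13, 102/13) → (8/13, -204/13)

T(p) = (8/13, -204/13)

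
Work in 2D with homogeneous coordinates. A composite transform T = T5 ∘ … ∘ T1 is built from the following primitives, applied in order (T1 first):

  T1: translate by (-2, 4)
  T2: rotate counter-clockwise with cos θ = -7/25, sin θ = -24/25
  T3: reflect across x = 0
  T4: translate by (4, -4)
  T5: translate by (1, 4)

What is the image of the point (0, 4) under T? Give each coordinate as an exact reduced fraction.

T(p) = (-81/25, -8/25)

T1 translate by (-2, 4): (0, 4) → (-2, 8)
T2 rotate counter-clockwise with cos θ = -7/25, sin θ = -24/25: (-2, 8) → (206/25, -8/25)
T3 reflect across x = 0: (206/25, -8/25) → (-206/25, -8/25)
T4 translate by (4, -4): (-206/25, -8/25) → (-106/25, -108/25)
T5 translate by (1, 4): (-106/25, -108/25) → (-81/25, -8/25)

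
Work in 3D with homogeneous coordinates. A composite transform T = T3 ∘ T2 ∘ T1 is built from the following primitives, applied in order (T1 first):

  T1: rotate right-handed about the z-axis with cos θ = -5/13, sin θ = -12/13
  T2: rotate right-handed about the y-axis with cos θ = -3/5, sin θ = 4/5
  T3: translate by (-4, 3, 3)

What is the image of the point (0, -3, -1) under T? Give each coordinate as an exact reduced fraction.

T1 rotate right-handed about the z-axis with cos θ = -5/13, sin θ = -12/13: (0, -3, -1) → (-36/13, 15/13, -1)
T2 rotate right-handed about the y-axis with cos θ = -3/5, sin θ = 4/5: (-36/13, 15/13, -1) → (56/65, 15/13, 183/65)
T3 translate by (-4, 3, 3): (56/65, 15/13, 183/65) → (-204/65, 54/13, 378/65)

T(p) = (-204/65, 54/13, 378/65)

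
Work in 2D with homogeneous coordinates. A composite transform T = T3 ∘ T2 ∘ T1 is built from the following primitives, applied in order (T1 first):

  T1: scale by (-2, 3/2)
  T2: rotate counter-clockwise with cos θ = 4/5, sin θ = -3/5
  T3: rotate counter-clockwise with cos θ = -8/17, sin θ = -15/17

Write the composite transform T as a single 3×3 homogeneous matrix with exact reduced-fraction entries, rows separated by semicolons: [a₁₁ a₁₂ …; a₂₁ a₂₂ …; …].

T = [154/85 54/85 0; 72/85 -231/170 0; 0 0 1]

T1 = [-2 0 0; 0 3/2 0; 0 0 1]
T2·T1 = [-8/5 9/10 0; 6/5 6/5 0; 0 0 1]
T3·…·T1 = [154/85 54/85 0; 72/85 -231/170 0; 0 0 1]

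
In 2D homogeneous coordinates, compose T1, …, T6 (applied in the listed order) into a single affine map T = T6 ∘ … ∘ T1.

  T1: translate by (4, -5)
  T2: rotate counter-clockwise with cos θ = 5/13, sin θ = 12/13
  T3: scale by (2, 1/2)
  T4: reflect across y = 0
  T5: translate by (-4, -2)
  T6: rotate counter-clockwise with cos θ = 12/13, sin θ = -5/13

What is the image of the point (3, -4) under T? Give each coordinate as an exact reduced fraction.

T1 translate by (4, -5): (3, -4) → (7, -9)
T2 rotate counter-clockwise with cos θ = 5/13, sin θ = 12/13: (7, -9) → (11, 3)
T3 scale by (2, 1/2): (11, 3) → (22, 3/2)
T4 reflect across y = 0: (22, 3/2) → (22, -3/2)
T5 translate by (-4, -2): (22, -3/2) → (18, -7/2)
T6 rotate counter-clockwise with cos θ = 12/13, sin θ = -5/13: (18, -7/2) → (397/26, -132/13)

T(p) = (397/26, -132/13)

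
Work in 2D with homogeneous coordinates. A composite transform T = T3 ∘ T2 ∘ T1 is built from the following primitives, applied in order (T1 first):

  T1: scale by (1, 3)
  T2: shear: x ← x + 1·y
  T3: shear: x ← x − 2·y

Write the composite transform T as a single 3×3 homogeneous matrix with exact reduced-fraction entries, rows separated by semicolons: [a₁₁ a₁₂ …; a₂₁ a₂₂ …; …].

T = [1 -3 0; 0 3 0; 0 0 1]

T1 = [1 0 0; 0 3 0; 0 0 1]
T2·T1 = [1 3 0; 0 3 0; 0 0 1]
T3·…·T1 = [1 -3 0; 0 3 0; 0 0 1]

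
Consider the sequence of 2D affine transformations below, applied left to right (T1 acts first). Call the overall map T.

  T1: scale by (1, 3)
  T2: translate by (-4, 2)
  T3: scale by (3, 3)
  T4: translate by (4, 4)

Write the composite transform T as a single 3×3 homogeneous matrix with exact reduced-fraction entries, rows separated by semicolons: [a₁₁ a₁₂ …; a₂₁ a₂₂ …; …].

T1 = [1 0 0; 0 3 0; 0 0 1]
T2·T1 = [1 0 -4; 0 3 2; 0 0 1]
T3·…·T1 = [3 0 -12; 0 9 6; 0 0 1]
T4·…·T1 = [3 0 -8; 0 9 10; 0 0 1]

T = [3 0 -8; 0 9 10; 0 0 1]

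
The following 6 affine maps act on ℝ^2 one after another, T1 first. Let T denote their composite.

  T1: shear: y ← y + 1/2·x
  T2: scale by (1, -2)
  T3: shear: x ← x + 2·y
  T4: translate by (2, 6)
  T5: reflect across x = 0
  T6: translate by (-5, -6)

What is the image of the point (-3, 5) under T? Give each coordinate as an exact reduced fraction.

T1 shear: y ← y + 1/2·x: (-3, 5) → (-3, 7/2)
T2 scale by (1, -2): (-3, 7/2) → (-3, -7)
T3 shear: x ← x + 2·y: (-3, -7) → (-17, -7)
T4 translate by (2, 6): (-17, -7) → (-15, -1)
T5 reflect across x = 0: (-15, -1) → (15, -1)
T6 translate by (-5, -6): (15, -1) → (10, -7)

T(p) = (10, -7)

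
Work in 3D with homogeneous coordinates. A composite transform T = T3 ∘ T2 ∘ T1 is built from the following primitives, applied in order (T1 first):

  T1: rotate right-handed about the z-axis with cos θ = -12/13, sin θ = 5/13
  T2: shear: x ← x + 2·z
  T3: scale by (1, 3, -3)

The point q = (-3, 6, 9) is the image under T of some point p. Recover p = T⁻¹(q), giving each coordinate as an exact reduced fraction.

T1 = [-12/13 -5/13 0 0; 5/13 -12/13 0 0; 0 0 1 0; 0 0 0 1]
T2·T1 = [-12/13 -5/13 2 0; 5/13 -12/13 0 0; 0 0 1 0; 0 0 0 1]
T3·…·T1 = [-12/13 -5/13 2 0; 15/13 -36/13 0 0; 0 0 -3 0; 0 0 0 1]
det M = -9; M⁻¹ = [-12/13 5/39 -8/13 0; -5/13 -4/13 -10/39 0; 0 0 -1/3 0; 0 0 0 1]
M⁻¹ · (-3, 6, 9)ᵀ = (-2, -3, -3)ᵀ

p = (-2, -3, -3)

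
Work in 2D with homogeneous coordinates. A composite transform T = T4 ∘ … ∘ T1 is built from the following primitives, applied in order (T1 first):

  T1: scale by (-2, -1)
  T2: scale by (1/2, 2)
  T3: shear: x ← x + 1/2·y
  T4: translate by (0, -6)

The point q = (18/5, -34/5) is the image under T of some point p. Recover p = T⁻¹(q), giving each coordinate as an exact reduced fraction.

p = (-4, 2/5)

T1 = [-2 0 0; 0 -1 0; 0 0 1]
T2·T1 = [-1 0 0; 0 -2 0; 0 0 1]
T3·…·T1 = [-1 -1 0; 0 -2 0; 0 0 1]
T4·…·T1 = [-1 -1 0; 0 -2 -6; 0 0 1]
det M = 2; M⁻¹ = [-1 1/2 3; 0 -1/2 -3; 0 0 1]
M⁻¹ · (18/5, -34/5)ᵀ = (-4, 2/5)ᵀ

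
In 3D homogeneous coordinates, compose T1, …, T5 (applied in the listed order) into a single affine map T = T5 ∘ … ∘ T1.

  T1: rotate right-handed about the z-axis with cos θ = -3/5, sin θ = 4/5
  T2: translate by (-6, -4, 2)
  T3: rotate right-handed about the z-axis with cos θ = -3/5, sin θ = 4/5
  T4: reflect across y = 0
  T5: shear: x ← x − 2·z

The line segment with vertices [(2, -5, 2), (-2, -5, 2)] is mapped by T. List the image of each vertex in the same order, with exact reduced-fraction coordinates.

image vertices: (-164/25, 73/25, 4), (-136/25, -23/25, 4)

T1 rotate right-handed about the z-axis with cos θ = -3/5, sin θ = 4/5: (2, -5, 2) → (14/5, 23/5, 2); (-2, -5, 2) → (26/5, 7/5, 2)
T2 translate by (-6, -4, 2): (14/5, 23/5, 2) → (-16/5, 3/5, 4); (26/5, 7/5, 2) → (-4/5, -13/5, 4)
T3 rotate right-handed about the z-axis with cos θ = -3/5, sin θ = 4/5: (-16/5, 3/5, 4) → (36/25, -73/25, 4); (-4/5, -13/5, 4) → (64/25, 23/25, 4)
T4 reflect across y = 0: (36/25, -73/25, 4) → (36/25, 73/25, 4); (64/25, 23/25, 4) → (64/25, -23/25, 4)
T5 shear: x ← x − 2·z: (36/25, 73/25, 4) → (-164/25, 73/25, 4); (64/25, -23/25, 4) → (-136/25, -23/25, 4)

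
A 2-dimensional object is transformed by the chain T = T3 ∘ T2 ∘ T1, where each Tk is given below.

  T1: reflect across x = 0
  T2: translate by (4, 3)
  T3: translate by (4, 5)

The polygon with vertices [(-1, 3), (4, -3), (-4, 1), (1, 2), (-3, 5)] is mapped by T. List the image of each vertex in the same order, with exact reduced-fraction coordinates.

T1 reflect across x = 0: (-1, 3) → (1, 3); (4, -3) → (-4, -3); (-4, 1) → (4, 1); (1, 2) → (-1, 2); (-3, 5) → (3, 5)
T2 translate by (4, 3): (1, 3) → (5, 6); (-4, -3) → (0, 0); (4, 1) → (8, 4); (-1, 2) → (3, 5); (3, 5) → (7, 8)
T3 translate by (4, 5): (5, 6) → (9, 11); (0, 0) → (4, 5); (8, 4) → (12, 9); (3, 5) → (7, 10); (7, 8) → (11, 13)

image vertices: (9, 11), (4, 5), (12, 9), (7, 10), (11, 13)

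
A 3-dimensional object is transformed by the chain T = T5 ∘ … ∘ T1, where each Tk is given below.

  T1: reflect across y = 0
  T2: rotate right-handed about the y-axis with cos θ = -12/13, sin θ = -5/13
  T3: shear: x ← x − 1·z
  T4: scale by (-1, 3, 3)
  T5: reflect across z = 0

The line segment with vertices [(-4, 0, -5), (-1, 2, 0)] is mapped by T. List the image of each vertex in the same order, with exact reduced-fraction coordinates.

image vertices: (-33/13, 0, -120/13), (-17/13, -6, 15/13)

T1 reflect across y = 0: (-4, 0, -5) → (-4, 0, -5); (-1, 2, 0) → (-1, -2, 0)
T2 rotate right-handed about the y-axis with cos θ = -12/13, sin θ = -5/13: (-4, 0, -5) → (73/13, 0, 40/13); (-1, -2, 0) → (12/13, -2, -5/13)
T3 shear: x ← x − 1·z: (73/13, 0, 40/13) → (33/13, 0, 40/13); (12/13, -2, -5/13) → (17/13, -2, -5/13)
T4 scale by (-1, 3, 3): (33/13, 0, 40/13) → (-33/13, 0, 120/13); (17/13, -2, -5/13) → (-17/13, -6, -15/13)
T5 reflect across z = 0: (-33/13, 0, 120/13) → (-33/13, 0, -120/13); (-17/13, -6, -15/13) → (-17/13, -6, 15/13)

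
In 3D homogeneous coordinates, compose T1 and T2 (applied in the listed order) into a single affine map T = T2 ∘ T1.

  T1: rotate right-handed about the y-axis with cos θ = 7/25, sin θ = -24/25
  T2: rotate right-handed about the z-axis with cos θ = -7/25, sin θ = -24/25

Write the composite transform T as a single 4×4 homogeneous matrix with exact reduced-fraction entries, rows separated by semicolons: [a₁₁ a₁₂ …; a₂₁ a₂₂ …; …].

T1 = [7/25 0 -24/25 0; 0 1 0 0; 24/25 0 7/25 0; 0 0 0 1]
T2·T1 = [-49/625 24/25 168/625 0; -168/625 -7/25 576/625 0; 24/25 0 7/25 0; 0 0 0 1]

T = [-49/625 24/25 168/625 0; -168/625 -7/25 576/625 0; 24/25 0 7/25 0; 0 0 0 1]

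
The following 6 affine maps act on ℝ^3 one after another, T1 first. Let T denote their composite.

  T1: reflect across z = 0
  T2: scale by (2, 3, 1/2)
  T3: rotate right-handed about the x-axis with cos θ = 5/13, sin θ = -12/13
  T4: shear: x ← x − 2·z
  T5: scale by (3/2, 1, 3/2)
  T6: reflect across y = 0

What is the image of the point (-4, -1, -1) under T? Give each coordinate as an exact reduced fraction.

T1 reflect across z = 0: (-4, -1, -1) → (-4, -1, 1)
T2 scale by (2, 3, 1/2): (-4, -1, 1) → (-8, -3, 1/2)
T3 rotate right-handed about the x-axis with cos θ = 5/13, sin θ = -12/13: (-8, -3, 1/2) → (-8, -9/13, 77/26)
T4 shear: x ← x − 2·z: (-8, -9/13, 77/26) → (-181/13, -9/13, 77/26)
T5 scale by (3/2, 1, 3/2): (-181/13, -9/13, 77/26) → (-543/26, -9/13, 231/52)
T6 reflect across y = 0: (-543/26, -9/13, 231/52) → (-543/26, 9/13, 231/52)

T(p) = (-543/26, 9/13, 231/52)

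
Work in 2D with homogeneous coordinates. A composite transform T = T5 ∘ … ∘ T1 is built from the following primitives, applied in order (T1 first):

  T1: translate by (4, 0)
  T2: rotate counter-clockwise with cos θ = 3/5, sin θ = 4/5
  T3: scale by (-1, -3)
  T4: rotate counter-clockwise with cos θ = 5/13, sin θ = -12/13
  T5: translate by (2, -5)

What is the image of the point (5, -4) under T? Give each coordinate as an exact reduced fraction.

T(p) = (-73/5, -13/5)

T1 translate by (4, 0): (5, -4) → (9, -4)
T2 rotate counter-clockwise with cos θ = 3/5, sin θ = 4/5: (9, -4) → (43/5, 24/5)
T3 scale by (-1, -3): (43/5, 24/5) → (-43/5, -72/5)
T4 rotate counter-clockwise with cos θ = 5/13, sin θ = -12/13: (-43/5, -72/5) → (-83/5, 12/5)
T5 translate by (2, -5): (-83/5, 12/5) → (-73/5, -13/5)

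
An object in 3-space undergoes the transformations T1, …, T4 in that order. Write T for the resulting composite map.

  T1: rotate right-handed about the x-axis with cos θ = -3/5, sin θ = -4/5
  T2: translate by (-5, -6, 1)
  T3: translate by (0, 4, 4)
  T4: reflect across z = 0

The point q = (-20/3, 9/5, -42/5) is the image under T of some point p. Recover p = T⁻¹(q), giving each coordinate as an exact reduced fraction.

T1 = [1 0 0 0; 0 -3/5 4/5 0; 0 -4/5 -3/5 0; 0 0 0 1]
T2·T1 = [1 0 0 -5; 0 -3/5 4/5 -6; 0 -4/5 -3/5 1; 0 0 0 1]
T3·…·T1 = [1 0 0 -5; 0 -3/5 4/5 -2; 0 -4/5 -3/5 5; 0 0 0 1]
T4·…·T1 = [1 0 0 -5; 0 -3/5 4/5 -2; 0 4/5 3/5 -5; 0 0 0 1]
det M = -1; M⁻¹ = [1 0 0 5; 0 -3/5 4/5 14/5; 0 4/5 3/5 23/5; 0 0 0 1]
M⁻¹ · (-20/3, 9/5, -42/5)ᵀ = (-5/3, -5, 1)ᵀ

p = (-5/3, -5, 1)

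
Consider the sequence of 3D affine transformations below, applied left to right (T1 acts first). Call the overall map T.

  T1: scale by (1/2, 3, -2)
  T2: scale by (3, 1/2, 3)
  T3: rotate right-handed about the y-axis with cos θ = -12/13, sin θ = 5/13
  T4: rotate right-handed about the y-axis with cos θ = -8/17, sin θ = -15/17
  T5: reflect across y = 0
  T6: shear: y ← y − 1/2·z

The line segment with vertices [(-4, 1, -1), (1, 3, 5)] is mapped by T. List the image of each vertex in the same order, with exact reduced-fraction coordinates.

T1 scale by (1/2, 3, -2): (-4, 1, -1) → (-2, 3, 2); (1, 3, 5) → (1/2, 9, -10)
T2 scale by (3, 1/2, 3): (-2, 3, 2) → (-6, 3/2, 6); (1/2, 9, -10) → (3/2, 9/2, -30)
T3 rotate right-handed about the y-axis with cos θ = -12/13, sin θ = 5/13: (-6, 3/2, 6) → (102/13, 3/2, -42/13); (3/2, 9/2, -30) → (-168/13, 9/2, 705/26)
T4 rotate right-handed about the y-axis with cos θ = -8/17, sin θ = -15/17: (102/13, 3/2, -42/13) → (-186/221, 3/2, 1866/221); (-168/13, 9/2, 705/26) → (-7887/442, 9/2, -5340/221)
T5 reflect across y = 0: (-186/221, 3/2, 1866/221) → (-186/221, -3/2, 1866/221); (-7887/442, 9/2, -5340/221) → (-7887/442, -9/2, -5340/221)
T6 shear: y ← y − 1/2·z: (-186/221, -3/2, 1866/221) → (-186/221, -2529/442, 1866/221); (-7887/442, -9/2, -5340/221) → (-7887/442, 3351/442, -5340/221)

image vertices: (-186/221, -2529/442, 1866/221), (-7887/442, 3351/442, -5340/221)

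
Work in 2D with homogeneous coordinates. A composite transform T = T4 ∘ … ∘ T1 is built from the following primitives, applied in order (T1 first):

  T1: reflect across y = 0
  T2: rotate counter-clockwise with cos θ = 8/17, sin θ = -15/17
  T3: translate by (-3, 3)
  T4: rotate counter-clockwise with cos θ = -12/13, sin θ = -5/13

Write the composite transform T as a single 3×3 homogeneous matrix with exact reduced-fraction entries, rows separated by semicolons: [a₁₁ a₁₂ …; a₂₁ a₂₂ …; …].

T1 = [1 0 0; 0 -1 0; 0 0 1]
T2·T1 = [8/17 -15/17 0; -15/17 -8/17 0; 0 0 1]
T3·…·T1 = [8/17 -15/17 -3; -15/17 -8/17 3; 0 0 1]
T4·…·T1 = [-171/221 140/221 51/13; 140/221 171/221 -21/13; 0 0 1]

T = [-171/221 140/221 51/13; 140/221 171/221 -21/13; 0 0 1]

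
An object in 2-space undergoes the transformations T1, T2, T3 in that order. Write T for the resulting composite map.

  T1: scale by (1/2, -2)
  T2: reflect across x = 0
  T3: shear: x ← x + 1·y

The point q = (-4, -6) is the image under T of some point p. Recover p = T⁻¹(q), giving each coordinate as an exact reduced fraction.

p = (-4, 3)

T1 = [1/2 0 0; 0 -2 0; 0 0 1]
T2·T1 = [-1/2 0 0; 0 -2 0; 0 0 1]
T3·…·T1 = [-1/2 -2 0; 0 -2 0; 0 0 1]
det M = 1; M⁻¹ = [-2 2 0; 0 -1/2 0; 0 0 1]
M⁻¹ · (-4, -6)ᵀ = (-4, 3)ᵀ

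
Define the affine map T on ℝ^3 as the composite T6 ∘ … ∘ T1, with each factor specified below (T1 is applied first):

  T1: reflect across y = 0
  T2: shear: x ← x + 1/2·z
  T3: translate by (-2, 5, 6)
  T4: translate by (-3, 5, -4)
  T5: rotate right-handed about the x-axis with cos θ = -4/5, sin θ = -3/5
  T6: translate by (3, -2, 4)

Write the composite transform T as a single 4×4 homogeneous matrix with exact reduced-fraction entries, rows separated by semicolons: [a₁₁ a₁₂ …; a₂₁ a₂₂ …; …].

T1 = [1 0 0 0; 0 -1 0 0; 0 0 1 0; 0 0 0 1]
T2·T1 = [1 0 1/2 0; 0 -1 0 0; 0 0 1 0; 0 0 0 1]
T3·…·T1 = [1 0 1/2 -2; 0 -1 0 5; 0 0 1 6; 0 0 0 1]
T4·…·T1 = [1 0 1/2 -5; 0 -1 0 10; 0 0 1 2; 0 0 0 1]
T5·…·T1 = [1 0 1/2 -5; 0 4/5 3/5 -34/5; 0 3/5 -4/5 -38/5; 0 0 0 1]
T6·…·T1 = [1 0 1/2 -2; 0 4/5 3/5 -44/5; 0 3/5 -4/5 -18/5; 0 0 0 1]

T = [1 0 1/2 -2; 0 4/5 3/5 -44/5; 0 3/5 -4/5 -18/5; 0 0 0 1]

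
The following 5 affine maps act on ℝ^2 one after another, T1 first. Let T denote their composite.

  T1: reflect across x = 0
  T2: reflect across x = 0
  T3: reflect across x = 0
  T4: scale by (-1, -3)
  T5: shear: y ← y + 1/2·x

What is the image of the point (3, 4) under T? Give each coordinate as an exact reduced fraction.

T1 reflect across x = 0: (3, 4) → (-3, 4)
T2 reflect across x = 0: (-3, 4) → (3, 4)
T3 reflect across x = 0: (3, 4) → (-3, 4)
T4 scale by (-1, -3): (-3, 4) → (3, -12)
T5 shear: y ← y + 1/2·x: (3, -12) → (3, -21/2)

T(p) = (3, -21/2)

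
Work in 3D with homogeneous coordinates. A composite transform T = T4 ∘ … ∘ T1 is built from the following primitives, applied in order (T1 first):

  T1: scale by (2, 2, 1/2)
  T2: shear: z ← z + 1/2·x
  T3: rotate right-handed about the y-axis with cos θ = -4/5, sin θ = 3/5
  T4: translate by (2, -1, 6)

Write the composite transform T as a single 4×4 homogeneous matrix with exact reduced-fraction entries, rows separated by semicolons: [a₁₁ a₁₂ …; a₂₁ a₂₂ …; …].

T1 = [2 0 0 0; 0 2 0 0; 0 0 1/2 0; 0 0 0 1]
T2·T1 = [2 0 0 0; 0 2 0 0; 1 0 1/2 0; 0 0 0 1]
T3·…·T1 = [-1 0 3/10 0; 0 2 0 0; -2 0 -2/5 0; 0 0 0 1]
T4·…·T1 = [-1 0 3/10 2; 0 2 0 -1; -2 0 -2/5 6; 0 0 0 1]

T = [-1 0 3/10 2; 0 2 0 -1; -2 0 -2/5 6; 0 0 0 1]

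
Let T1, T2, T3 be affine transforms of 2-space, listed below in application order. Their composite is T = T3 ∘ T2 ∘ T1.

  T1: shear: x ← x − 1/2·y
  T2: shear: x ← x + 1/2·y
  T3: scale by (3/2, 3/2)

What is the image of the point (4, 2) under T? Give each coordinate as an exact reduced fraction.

T1 shear: x ← x − 1/2·y: (4, 2) → (3, 2)
T2 shear: x ← x + 1/2·y: (3, 2) → (4, 2)
T3 scale by (3/2, 3/2): (4, 2) → (6, 3)

T(p) = (6, 3)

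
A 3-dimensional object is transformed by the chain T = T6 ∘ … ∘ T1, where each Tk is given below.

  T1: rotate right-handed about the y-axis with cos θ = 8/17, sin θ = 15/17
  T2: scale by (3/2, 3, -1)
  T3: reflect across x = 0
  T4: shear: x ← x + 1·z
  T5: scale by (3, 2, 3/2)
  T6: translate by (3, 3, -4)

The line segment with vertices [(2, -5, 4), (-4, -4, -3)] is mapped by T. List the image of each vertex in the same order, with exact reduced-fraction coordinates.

image vertices: (-297/17, -27, -71/17), (579/34, -21, -122/17)

T1 rotate right-handed about the y-axis with cos θ = 8/17, sin θ = 15/17: (2, -5, 4) → (76/17, -5, 2/17); (-4, -4, -3) → (-77/17, -4, 36/17)
T2 scale by (3/2, 3, -1): (76/17, -5, 2/17) → (114/17, -15, -2/17); (-77/17, -4, 36/17) → (-231/34, -12, -36/17)
T3 reflect across x = 0: (114/17, -15, -2/17) → (-114/17, -15, -2/17); (-231/34, -12, -36/17) → (231/34, -12, -36/17)
T4 shear: x ← x + 1·z: (-114/17, -15, -2/17) → (-116/17, -15, -2/17); (231/34, -12, -36/17) → (159/34, -12, -36/17)
T5 scale by (3, 2, 3/2): (-116/17, -15, -2/17) → (-348/17, -30, -3/17); (159/34, -12, -36/17) → (477/34, -24, -54/17)
T6 translate by (3, 3, -4): (-348/17, -30, -3/17) → (-297/17, -27, -71/17); (477/34, -24, -54/17) → (579/34, -21, -122/17)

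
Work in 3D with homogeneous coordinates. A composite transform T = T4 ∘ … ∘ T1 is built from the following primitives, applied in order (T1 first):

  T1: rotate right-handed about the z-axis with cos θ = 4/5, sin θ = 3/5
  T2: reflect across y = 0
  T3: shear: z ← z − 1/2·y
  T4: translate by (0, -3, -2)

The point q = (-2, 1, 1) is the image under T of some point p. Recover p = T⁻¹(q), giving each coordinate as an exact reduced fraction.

T1 = [4/5 -3/5 0 0; 3/5 4/5 0 0; 0 0 1 0; 0 0 0 1]
T2·T1 = [4/5 -3/5 0 0; -3/5 -4/5 0 0; 0 0 1 0; 0 0 0 1]
T3·…·T1 = [4/5 -3/5 0 0; -3/5 -4/5 0 0; 3/10 2/5 1 0; 0 0 0 1]
T4·…·T1 = [4/5 -3/5 0 0; -3/5 -4/5 0 -3; 3/10 2/5 1 -2; 0 0 0 1]
det M = -1; M⁻¹ = [4/5 -3/5 0 -9/5; -3/5 -4/5 0 -12/5; 0 1/2 1 7/2; 0 0 0 1]
M⁻¹ · (-2, 1, 1)ᵀ = (-4, -2, 5)ᵀ

p = (-4, -2, 5)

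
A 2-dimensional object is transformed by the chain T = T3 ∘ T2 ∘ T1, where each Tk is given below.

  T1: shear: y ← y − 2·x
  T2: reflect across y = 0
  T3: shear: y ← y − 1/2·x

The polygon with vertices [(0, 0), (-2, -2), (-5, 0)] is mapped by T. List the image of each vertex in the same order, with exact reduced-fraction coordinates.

image vertices: (0, 0), (-2, -1), (-5, -15/2)

T1 shear: y ← y − 2·x: (0, 0) → (0, 0); (-2, -2) → (-2, 2); (-5, 0) → (-5, 10)
T2 reflect across y = 0: (0, 0) → (0, 0); (-2, 2) → (-2, -2); (-5, 10) → (-5, -10)
T3 shear: y ← y − 1/2·x: (0, 0) → (0, 0); (-2, -2) → (-2, -1); (-5, -10) → (-5, -15/2)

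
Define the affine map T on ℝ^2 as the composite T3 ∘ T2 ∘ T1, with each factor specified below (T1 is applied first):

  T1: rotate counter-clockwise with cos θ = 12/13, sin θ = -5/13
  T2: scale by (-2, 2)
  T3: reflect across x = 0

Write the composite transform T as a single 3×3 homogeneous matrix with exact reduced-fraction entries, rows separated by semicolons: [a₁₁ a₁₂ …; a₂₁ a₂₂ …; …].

T = [24/13 10/13 0; -10/13 24/13 0; 0 0 1]

T1 = [12/13 5/13 0; -5/13 12/13 0; 0 0 1]
T2·T1 = [-24/13 -10/13 0; -10/13 24/13 0; 0 0 1]
T3·…·T1 = [24/13 10/13 0; -10/13 24/13 0; 0 0 1]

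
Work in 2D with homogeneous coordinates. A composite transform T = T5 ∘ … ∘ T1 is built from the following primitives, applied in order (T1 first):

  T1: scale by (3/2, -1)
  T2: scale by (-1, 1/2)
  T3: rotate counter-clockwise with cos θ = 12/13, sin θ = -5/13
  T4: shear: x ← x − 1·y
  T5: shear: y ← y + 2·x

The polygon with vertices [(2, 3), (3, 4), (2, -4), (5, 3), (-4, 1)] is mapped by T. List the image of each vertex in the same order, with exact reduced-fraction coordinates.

image vertices: (-81/26, -84/13), (-125/26, -253/26), (-5, -7), (-9, -33/2), (211/26, 175/13)

T1 scale by (3/2, -1): (2, 3) → (3, -3); (3, 4) → (9/2, -4); (2, -4) → (3, 4); (5, 3) → (15/2, -3); (-4, 1) → (-6, -1)
T2 scale by (-1, 1/2): (3, -3) → (-3, -3/2); (9/2, -4) → (-9/2, -2); (3, 4) → (-3, 2); (15/2, -3) → (-15/2, -3/2); (-6, -1) → (6, -1/2)
T3 rotate counter-clockwise with cos θ = 12/13, sin θ = -5/13: (-3, -3/2) → (-87/26, -3/13); (-9/2, -2) → (-64/13, -3/26); (-3, 2) → (-2, 3); (-15/2, -3/2) → (-15/2, 3/2); (6, -1/2) → (139/26, -36/13)
T4 shear: x ← x − 1·y: (-87/26, -3/13) → (-81/26, -3/13); (-64/13, -3/26) → (-125/26, -3/26); (-2, 3) → (-5, 3); (-15/2, 3/2) → (-9, 3/2); (139/26, -36/13) → (211/26, -36/13)
T5 shear: y ← y + 2·x: (-81/26, -3/13) → (-81/26, -84/13); (-125/26, -3/26) → (-125/26, -253/26); (-5, 3) → (-5, -7); (-9, 3/2) → (-9, -33/2); (211/26, -36/13) → (211/26, 175/13)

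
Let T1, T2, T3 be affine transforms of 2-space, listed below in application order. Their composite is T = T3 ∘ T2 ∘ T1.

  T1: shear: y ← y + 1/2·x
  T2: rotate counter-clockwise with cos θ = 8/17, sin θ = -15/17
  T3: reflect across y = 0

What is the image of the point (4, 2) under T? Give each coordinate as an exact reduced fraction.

T1 shear: y ← y + 1/2·x: (4, 2) → (4, 4)
T2 rotate counter-clockwise with cos θ = 8/17, sin θ = -15/17: (4, 4) → (92/17, -28/17)
T3 reflect across y = 0: (92/17, -28/17) → (92/17, 28/17)

T(p) = (92/17, 28/17)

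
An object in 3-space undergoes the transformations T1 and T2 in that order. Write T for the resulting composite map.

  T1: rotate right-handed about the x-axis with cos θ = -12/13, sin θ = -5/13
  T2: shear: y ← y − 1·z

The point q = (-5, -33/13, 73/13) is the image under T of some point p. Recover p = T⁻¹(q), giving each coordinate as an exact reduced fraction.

T1 = [1 0 0 0; 0 -12/13 5/13 0; 0 -5/13 -12/13 0; 0 0 0 1]
T2·T1 = [1 0 0 0; 0 -7/13 17/13 0; 0 -5/13 -12/13 0; 0 0 0 1]
det M = 1; M⁻¹ = [1 0 0 0; 0 -12/13 -17/13 0; 0 5/13 -7/13 0; 0 0 0 1]
M⁻¹ · (-5, -33/13, 73/13)ᵀ = (-5, -5, -4)ᵀ

p = (-5, -5, -4)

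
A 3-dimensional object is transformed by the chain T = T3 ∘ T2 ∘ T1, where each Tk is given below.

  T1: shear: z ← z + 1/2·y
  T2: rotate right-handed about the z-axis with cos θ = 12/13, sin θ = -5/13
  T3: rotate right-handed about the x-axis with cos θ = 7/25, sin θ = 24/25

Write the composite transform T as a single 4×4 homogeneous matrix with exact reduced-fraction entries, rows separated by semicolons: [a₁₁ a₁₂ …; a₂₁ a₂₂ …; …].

T1 = [1 0 0 0; 0 1 0 0; 0 1/2 1 0; 0 0 0 1]
T2·T1 = [12/13 5/13 0 0; -5/13 12/13 0 0; 0 1/2 1 0; 0 0 0 1]
T3·…·T1 = [12/13 5/13 0 0; -7/65 -72/325 -24/25 0; -24/65 667/650 7/25 0; 0 0 0 1]

T = [12/13 5/13 0 0; -7/65 -72/325 -24/25 0; -24/65 667/650 7/25 0; 0 0 0 1]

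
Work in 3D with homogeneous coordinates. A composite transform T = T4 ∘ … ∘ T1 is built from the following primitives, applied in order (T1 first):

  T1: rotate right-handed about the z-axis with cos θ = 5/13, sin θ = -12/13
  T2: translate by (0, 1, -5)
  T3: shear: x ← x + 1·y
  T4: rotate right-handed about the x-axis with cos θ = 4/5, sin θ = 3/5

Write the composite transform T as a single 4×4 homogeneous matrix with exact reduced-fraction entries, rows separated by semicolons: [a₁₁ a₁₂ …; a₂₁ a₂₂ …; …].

T = [-7/13 17/13 0 1; -48/65 4/13 -3/5 19/5; -36/65 3/13 4/5 -17/5; 0 0 0 1]

T1 = [5/13 12/13 0 0; -12/13 5/13 0 0; 0 0 1 0; 0 0 0 1]
T2·T1 = [5/13 12/13 0 0; -12/13 5/13 0 1; 0 0 1 -5; 0 0 0 1]
T3·…·T1 = [-7/13 17/13 0 1; -12/13 5/13 0 1; 0 0 1 -5; 0 0 0 1]
T4·…·T1 = [-7/13 17/13 0 1; -48/65 4/13 -3/5 19/5; -36/65 3/13 4/5 -17/5; 0 0 0 1]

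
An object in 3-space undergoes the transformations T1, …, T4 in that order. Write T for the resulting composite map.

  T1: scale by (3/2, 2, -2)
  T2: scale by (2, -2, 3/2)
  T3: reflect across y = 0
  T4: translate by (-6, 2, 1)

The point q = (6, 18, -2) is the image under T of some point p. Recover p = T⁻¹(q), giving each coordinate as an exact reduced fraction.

T1 = [3/2 0 0 0; 0 2 0 0; 0 0 -2 0; 0 0 0 1]
T2·T1 = [3 0 0 0; 0 -4 0 0; 0 0 -3 0; 0 0 0 1]
T3·…·T1 = [3 0 0 0; 0 4 0 0; 0 0 -3 0; 0 0 0 1]
T4·…·T1 = [3 0 0 -6; 0 4 0 2; 0 0 -3 1; 0 0 0 1]
det M = -36; M⁻¹ = [1/3 0 0 2; 0 1/4 0 -1/2; 0 0 -1/3 1/3; 0 0 0 1]
M⁻¹ · (6, 18, -2)ᵀ = (4, 4, 1)ᵀ

p = (4, 4, 1)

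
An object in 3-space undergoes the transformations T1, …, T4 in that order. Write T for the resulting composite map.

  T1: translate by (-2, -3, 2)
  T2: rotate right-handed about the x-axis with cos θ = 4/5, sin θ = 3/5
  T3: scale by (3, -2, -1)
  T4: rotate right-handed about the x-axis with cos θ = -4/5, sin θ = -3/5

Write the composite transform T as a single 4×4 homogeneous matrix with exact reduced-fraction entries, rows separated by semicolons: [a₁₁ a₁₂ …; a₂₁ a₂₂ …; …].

T = [3 0 0 -6; 0 23/25 -36/25 -141/25; 0 36/25 -2/25 -112/25; 0 0 0 1]

T1 = [1 0 0 -2; 0 1 0 -3; 0 0 1 2; 0 0 0 1]
T2·T1 = [1 0 0 -2; 0 4/5 -3/5 -18/5; 0 3/5 4/5 -1/5; 0 0 0 1]
T3·…·T1 = [3 0 0 -6; 0 -8/5 6/5 36/5; 0 -3/5 -4/5 1/5; 0 0 0 1]
T4·…·T1 = [3 0 0 -6; 0 23/25 -36/25 -141/25; 0 36/25 -2/25 -112/25; 0 0 0 1]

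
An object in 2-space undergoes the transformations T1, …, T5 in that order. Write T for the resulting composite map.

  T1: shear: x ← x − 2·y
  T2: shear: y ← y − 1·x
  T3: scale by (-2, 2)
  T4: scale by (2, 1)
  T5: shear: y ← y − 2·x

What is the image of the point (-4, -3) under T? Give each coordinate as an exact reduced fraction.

T(p) = (-8, 6)

T1 shear: x ← x − 2·y: (-4, -3) → (2, -3)
T2 shear: y ← y − 1·x: (2, -3) → (2, -5)
T3 scale by (-2, 2): (2, -5) → (-4, -10)
T4 scale by (2, 1): (-4, -10) → (-8, -10)
T5 shear: y ← y − 2·x: (-8, -10) → (-8, 6)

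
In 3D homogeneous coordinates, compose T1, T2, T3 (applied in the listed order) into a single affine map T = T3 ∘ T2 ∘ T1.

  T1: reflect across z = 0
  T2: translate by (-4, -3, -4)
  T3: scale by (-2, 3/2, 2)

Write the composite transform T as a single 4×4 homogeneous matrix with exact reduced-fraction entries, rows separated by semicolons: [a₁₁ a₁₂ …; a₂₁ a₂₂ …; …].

T1 = [1 0 0 0; 0 1 0 0; 0 0 -1 0; 0 0 0 1]
T2·T1 = [1 0 0 -4; 0 1 0 -3; 0 0 -1 -4; 0 0 0 1]
T3·…·T1 = [-2 0 0 8; 0 3/2 0 -9/2; 0 0 -2 -8; 0 0 0 1]

T = [-2 0 0 8; 0 3/2 0 -9/2; 0 0 -2 -8; 0 0 0 1]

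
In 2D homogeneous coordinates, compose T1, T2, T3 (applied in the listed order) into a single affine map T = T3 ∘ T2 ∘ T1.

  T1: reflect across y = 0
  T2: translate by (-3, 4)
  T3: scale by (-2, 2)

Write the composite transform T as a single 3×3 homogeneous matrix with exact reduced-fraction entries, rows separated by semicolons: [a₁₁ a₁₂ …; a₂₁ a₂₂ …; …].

T = [-2 0 6; 0 -2 8; 0 0 1]

T1 = [1 0 0; 0 -1 0; 0 0 1]
T2·T1 = [1 0 -3; 0 -1 4; 0 0 1]
T3·…·T1 = [-2 0 6; 0 -2 8; 0 0 1]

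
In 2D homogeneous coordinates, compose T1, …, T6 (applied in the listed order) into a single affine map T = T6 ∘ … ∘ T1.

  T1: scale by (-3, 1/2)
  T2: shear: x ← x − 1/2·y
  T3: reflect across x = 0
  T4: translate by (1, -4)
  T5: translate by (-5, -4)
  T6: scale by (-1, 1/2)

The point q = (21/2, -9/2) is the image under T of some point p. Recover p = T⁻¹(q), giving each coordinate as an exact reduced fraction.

T1 = [-3 0 0; 0 1/2 0; 0 0 1]
T2·T1 = [-3 -1/4 0; 0 1/2 0; 0 0 1]
T3·…·T1 = [3 1/4 0; 0 1/2 0; 0 0 1]
T4·…·T1 = [3 1/4 1; 0 1/2 -4; 0 0 1]
T5·…·T1 = [3 1/4 -4; 0 1/2 -8; 0 0 1]
T6·…·T1 = [-3 -1/4 4; 0 1/4 -4; 0 0 1]
det M = -3/4; M⁻¹ = [-1/3 -1/3 0; 0 4 16; 0 0 1]
M⁻¹ · (21/2, -9/2)ᵀ = (-2, -2)ᵀ

p = (-2, -2)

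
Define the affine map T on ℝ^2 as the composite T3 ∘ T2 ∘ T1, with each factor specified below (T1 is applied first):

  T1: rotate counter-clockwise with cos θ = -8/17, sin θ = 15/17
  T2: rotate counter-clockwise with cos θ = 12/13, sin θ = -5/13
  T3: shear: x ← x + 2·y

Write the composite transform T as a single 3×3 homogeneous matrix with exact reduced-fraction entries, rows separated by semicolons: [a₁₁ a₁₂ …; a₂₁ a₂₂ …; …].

T1 = [-8/17 -15/17 0; 15/17 -8/17 0; 0 0 1]
T2·T1 = [-21/221 -220/221 0; 220/221 -21/221 0; 0 0 1]
T3·…·T1 = [419/221 -262/221 0; 220/221 -21/221 0; 0 0 1]

T = [419/221 -262/221 0; 220/221 -21/221 0; 0 0 1]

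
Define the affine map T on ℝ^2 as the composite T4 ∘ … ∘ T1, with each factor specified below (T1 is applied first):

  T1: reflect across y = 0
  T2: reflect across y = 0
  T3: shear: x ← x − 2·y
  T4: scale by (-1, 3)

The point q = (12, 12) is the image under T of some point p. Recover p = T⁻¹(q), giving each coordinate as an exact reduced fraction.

p = (-4, 4)

T1 = [1 0 0; 0 -1 0; 0 0 1]
T2·T1 = [1 0 0; 0 1 0; 0 0 1]
T3·…·T1 = [1 -2 0; 0 1 0; 0 0 1]
T4·…·T1 = [-1 2 0; 0 3 0; 0 0 1]
det M = -3; M⁻¹ = [-1 2/3 0; 0 1/3 0; 0 0 1]
M⁻¹ · (12, 12)ᵀ = (-4, 4)ᵀ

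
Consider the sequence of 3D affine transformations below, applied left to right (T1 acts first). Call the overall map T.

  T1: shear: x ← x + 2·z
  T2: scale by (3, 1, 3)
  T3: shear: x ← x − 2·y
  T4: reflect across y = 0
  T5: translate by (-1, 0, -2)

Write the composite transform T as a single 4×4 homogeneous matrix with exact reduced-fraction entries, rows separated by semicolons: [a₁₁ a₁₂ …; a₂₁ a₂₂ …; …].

T = [3 -2 6 -1; 0 -1 0 0; 0 0 3 -2; 0 0 0 1]

T1 = [1 0 2 0; 0 1 0 0; 0 0 1 0; 0 0 0 1]
T2·T1 = [3 0 6 0; 0 1 0 0; 0 0 3 0; 0 0 0 1]
T3·…·T1 = [3 -2 6 0; 0 1 0 0; 0 0 3 0; 0 0 0 1]
T4·…·T1 = [3 -2 6 0; 0 -1 0 0; 0 0 3 0; 0 0 0 1]
T5·…·T1 = [3 -2 6 -1; 0 -1 0 0; 0 0 3 -2; 0 0 0 1]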